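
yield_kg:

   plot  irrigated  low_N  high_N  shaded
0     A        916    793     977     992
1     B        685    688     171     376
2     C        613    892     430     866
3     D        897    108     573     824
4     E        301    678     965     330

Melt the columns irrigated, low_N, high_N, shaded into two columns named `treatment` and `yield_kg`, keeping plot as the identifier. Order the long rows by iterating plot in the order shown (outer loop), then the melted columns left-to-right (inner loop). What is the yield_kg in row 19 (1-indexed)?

20 rows total (5 × 4). Row 19: index ⌊(19-1)/4⌋ = 4 into plot → E; (19-1) mod 4 = 2 into the melted columns → high_N.
So row 19 is (E, high_N, 965); yield_kg = 965.

965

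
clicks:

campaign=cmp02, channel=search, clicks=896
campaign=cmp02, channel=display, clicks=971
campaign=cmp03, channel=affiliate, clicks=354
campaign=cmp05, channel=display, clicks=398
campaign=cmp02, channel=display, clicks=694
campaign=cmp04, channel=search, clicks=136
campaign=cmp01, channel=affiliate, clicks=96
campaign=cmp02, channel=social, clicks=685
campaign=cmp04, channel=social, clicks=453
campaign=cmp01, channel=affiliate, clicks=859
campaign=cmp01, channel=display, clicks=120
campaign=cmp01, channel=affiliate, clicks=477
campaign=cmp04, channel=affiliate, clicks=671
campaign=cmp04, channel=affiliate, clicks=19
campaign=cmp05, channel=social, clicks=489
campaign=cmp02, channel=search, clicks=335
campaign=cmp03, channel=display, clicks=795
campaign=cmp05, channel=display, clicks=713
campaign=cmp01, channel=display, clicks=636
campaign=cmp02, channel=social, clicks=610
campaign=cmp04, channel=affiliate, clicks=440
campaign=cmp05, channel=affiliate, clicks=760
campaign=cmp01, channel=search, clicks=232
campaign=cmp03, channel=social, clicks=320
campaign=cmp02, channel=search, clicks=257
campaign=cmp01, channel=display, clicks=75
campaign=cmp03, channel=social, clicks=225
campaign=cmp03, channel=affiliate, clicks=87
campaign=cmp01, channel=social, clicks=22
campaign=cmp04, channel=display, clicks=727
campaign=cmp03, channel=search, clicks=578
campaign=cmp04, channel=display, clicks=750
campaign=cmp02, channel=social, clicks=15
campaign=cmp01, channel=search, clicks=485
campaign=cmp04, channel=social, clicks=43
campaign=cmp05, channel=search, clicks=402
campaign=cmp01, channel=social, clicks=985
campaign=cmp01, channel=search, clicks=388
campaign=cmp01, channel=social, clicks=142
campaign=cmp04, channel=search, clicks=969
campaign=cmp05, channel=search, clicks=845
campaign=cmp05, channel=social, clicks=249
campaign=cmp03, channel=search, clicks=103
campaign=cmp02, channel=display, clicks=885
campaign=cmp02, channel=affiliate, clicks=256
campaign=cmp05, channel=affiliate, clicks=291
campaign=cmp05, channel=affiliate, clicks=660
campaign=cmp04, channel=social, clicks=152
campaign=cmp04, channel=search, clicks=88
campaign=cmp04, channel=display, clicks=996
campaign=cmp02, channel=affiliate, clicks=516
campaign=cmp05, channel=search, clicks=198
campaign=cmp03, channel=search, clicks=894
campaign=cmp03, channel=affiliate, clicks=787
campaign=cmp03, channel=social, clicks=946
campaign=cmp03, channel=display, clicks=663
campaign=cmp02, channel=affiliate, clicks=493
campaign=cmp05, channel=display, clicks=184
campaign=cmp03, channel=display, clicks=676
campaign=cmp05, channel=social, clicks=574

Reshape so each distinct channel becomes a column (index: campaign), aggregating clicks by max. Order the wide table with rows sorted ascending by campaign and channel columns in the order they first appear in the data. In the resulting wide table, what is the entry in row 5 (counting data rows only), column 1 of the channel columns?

845

With rows sorted ascending by campaign, row 5 is campaign=cmp05. channel columns in first-appearance order: search, display, affiliate, social; column 1 is search.
Long rows with campaign=cmp05, channel=search: max(402, 845, 198) = 845.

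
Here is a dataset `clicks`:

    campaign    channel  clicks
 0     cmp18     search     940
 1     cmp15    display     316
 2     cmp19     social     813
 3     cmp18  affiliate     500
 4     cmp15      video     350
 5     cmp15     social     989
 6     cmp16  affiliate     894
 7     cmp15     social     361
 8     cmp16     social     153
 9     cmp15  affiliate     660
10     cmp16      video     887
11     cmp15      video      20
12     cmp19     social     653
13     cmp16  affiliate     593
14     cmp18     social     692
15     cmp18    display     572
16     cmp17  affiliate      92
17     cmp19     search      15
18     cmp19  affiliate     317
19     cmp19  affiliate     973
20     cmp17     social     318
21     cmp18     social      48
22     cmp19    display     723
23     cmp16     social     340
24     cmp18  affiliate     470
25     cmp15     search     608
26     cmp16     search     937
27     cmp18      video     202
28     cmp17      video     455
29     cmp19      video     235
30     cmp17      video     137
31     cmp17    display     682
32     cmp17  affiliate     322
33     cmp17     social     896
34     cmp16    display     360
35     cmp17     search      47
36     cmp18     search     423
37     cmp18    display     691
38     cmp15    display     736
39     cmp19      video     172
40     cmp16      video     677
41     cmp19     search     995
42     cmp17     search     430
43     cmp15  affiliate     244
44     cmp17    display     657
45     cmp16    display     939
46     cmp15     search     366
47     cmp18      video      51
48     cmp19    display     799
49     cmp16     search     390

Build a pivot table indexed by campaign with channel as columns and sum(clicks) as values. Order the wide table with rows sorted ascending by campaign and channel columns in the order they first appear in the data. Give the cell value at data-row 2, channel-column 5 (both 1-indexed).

With rows sorted ascending by campaign, row 2 is campaign=cmp16. channel columns in first-appearance order: search, display, social, affiliate, video; column 5 is video.
Long rows with campaign=cmp16, channel=video: 887 + 677 = 1564.

1564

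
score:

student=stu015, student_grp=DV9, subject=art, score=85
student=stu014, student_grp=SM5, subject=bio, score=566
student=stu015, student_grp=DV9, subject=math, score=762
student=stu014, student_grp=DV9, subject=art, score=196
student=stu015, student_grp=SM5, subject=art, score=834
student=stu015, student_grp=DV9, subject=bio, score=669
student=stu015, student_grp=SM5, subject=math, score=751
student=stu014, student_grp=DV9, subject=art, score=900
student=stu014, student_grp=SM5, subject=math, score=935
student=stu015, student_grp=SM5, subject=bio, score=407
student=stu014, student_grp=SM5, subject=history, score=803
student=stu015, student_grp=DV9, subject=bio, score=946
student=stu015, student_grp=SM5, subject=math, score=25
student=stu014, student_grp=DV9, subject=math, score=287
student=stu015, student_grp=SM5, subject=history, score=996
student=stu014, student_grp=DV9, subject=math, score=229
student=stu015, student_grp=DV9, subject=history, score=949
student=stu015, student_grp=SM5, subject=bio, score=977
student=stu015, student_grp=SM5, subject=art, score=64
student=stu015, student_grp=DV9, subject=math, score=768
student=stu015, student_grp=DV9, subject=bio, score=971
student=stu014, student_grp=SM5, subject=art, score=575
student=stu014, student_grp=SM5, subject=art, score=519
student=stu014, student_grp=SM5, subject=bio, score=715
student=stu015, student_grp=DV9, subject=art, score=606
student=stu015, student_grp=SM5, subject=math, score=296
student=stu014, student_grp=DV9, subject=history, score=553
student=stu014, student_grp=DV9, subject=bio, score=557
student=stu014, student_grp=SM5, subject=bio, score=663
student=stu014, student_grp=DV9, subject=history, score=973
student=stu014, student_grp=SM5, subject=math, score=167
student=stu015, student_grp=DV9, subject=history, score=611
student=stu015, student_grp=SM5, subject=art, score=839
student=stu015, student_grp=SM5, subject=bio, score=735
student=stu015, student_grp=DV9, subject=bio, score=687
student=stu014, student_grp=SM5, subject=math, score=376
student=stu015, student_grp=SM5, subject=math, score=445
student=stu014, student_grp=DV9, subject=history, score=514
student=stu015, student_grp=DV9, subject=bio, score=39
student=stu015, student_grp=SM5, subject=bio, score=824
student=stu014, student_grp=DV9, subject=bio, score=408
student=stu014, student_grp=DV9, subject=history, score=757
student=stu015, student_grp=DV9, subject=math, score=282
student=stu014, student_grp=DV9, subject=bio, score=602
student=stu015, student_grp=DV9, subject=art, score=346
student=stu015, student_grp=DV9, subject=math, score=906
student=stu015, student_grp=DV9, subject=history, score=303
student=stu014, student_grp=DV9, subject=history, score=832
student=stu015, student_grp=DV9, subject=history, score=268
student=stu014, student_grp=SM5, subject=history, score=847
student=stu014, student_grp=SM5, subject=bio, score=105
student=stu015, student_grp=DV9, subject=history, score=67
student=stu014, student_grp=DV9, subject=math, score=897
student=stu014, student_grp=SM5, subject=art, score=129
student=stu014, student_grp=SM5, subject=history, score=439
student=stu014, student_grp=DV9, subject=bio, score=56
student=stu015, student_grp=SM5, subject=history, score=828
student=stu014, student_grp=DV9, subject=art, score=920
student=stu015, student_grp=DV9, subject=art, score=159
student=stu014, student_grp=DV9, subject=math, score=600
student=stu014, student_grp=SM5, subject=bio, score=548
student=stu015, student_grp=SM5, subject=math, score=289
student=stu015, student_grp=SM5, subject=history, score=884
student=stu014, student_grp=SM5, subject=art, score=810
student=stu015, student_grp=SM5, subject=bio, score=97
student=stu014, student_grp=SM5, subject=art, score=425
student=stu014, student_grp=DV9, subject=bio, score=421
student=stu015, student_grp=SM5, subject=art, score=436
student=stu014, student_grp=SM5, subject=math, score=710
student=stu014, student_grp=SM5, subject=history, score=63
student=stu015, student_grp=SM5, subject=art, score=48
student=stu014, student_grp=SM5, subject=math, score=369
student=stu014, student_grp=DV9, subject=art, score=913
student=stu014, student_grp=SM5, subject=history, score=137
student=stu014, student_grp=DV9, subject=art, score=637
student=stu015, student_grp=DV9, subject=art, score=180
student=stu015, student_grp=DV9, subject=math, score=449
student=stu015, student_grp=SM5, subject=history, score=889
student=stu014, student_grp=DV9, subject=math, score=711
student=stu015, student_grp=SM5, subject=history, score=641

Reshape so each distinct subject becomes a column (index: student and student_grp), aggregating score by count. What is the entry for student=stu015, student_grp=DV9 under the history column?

5

Rows with student=stu015, student_grp=DV9 and subject=history: score values are 949, 611, 303, 268, 67.
5 rows match — count = 5.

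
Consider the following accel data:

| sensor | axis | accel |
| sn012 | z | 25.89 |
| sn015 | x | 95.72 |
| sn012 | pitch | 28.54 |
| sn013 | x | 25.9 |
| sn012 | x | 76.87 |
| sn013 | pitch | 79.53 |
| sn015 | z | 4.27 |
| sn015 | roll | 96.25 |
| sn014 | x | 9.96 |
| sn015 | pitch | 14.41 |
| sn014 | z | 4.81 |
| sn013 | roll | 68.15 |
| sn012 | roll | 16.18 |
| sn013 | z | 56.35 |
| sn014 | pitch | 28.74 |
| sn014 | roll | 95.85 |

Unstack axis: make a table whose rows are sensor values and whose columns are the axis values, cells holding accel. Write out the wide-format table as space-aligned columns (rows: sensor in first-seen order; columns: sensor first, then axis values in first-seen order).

sensor  z      x      pitch  roll 
sn012   25.89  76.87  28.54  16.18
sn015   4.27   95.72  14.41  96.25
sn013   56.35  25.9   79.53  68.15
sn014   4.81   9.96   28.74  95.85

Columns: sensor plus the 4 distinct axis values (z, x, pitch, roll).
For example, row sn012 column z takes accel=25.89 from the long row (sn012, z).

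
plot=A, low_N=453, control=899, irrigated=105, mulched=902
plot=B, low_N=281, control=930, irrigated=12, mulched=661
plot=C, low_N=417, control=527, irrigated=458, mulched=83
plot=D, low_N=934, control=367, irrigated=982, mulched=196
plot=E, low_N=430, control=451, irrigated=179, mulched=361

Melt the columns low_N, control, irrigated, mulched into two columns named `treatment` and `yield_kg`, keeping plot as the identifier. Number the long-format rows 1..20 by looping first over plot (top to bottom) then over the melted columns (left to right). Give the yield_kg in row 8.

661

20 rows total (5 × 4). Row 8: index ⌊(8-1)/4⌋ = 1 into plot → B; (8-1) mod 4 = 3 into the melted columns → mulched.
So row 8 is (B, mulched, 661); yield_kg = 661.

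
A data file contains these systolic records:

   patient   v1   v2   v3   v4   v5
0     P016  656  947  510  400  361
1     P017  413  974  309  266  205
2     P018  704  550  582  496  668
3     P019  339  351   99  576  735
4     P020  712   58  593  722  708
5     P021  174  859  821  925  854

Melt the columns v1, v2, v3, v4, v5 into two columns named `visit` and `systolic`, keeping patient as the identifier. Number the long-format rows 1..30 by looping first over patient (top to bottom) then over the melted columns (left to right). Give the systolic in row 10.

30 rows total (6 × 5). Row 10: index ⌊(10-1)/5⌋ = 1 into patient → P017; (10-1) mod 5 = 4 into the melted columns → v5.
So row 10 is (P017, v5, 205); systolic = 205.

205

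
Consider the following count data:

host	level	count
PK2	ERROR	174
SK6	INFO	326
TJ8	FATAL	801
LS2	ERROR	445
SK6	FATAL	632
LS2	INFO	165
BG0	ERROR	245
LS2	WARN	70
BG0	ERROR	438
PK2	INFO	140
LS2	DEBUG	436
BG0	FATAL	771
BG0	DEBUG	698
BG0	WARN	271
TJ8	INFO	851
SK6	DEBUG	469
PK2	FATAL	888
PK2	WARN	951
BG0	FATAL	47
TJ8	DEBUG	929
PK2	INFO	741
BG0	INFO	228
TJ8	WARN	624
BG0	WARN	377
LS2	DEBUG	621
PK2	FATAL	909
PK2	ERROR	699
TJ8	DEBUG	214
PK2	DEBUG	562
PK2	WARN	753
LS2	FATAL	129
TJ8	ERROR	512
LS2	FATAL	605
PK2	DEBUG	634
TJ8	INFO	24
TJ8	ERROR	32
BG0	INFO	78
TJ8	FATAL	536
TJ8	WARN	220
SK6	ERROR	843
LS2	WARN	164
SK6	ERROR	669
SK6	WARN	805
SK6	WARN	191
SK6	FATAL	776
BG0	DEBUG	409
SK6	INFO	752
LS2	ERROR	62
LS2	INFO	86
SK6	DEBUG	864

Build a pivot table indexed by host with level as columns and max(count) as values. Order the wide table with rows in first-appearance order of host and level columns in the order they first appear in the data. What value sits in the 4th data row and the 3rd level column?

605

With rows in first-appearance order of host, row 4 is host=LS2. level columns in first-appearance order: ERROR, INFO, FATAL, WARN, DEBUG; column 3 is FATAL.
Long rows with host=LS2, level=FATAL: max(129, 605) = 605.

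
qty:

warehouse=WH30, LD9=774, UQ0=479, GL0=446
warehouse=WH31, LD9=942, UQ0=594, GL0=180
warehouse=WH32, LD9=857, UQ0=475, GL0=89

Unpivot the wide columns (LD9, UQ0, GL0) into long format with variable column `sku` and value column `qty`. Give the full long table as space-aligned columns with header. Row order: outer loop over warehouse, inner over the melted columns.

warehouse  sku  qty
WH30       LD9  774
WH30       UQ0  479
WH30       GL0  446
WH31       LD9  942
WH31       UQ0  594
WH31       GL0  180
WH32       LD9  857
WH32       UQ0  475
WH32       GL0  89 

Each (warehouse, column) pair becomes one row: 3 × 3 = 9 rows.
For example, (WH30, LD9) → qty=774.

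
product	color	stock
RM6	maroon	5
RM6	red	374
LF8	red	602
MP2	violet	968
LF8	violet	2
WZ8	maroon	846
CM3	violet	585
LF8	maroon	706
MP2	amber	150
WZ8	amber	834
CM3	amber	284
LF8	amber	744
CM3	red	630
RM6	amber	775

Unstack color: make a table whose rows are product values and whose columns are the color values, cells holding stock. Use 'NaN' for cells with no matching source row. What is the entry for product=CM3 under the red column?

630

The long row with product=CM3, color=red has stock=630.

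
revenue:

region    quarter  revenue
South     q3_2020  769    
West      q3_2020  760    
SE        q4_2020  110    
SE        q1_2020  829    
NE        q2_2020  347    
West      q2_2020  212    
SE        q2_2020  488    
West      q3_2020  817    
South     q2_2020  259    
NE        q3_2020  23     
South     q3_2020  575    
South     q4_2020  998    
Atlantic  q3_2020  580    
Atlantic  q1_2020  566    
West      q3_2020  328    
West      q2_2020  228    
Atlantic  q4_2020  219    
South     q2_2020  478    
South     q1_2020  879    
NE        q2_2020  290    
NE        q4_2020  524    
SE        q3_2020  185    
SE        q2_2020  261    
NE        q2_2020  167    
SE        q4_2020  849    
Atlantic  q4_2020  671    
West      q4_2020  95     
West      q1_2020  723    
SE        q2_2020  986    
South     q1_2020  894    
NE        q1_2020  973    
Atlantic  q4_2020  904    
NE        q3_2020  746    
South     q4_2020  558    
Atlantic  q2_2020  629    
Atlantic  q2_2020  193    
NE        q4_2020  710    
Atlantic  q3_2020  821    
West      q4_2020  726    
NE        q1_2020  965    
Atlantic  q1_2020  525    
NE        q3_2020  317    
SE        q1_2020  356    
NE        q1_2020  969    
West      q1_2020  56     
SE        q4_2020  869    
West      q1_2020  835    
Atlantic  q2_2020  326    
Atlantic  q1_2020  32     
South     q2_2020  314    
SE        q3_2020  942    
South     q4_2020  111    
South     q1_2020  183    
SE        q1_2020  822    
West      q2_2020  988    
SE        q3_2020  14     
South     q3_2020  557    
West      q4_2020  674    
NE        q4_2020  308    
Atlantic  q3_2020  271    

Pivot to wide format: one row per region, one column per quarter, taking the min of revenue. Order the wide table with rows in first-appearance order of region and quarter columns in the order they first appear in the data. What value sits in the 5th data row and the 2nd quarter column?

219

With rows in first-appearance order of region, row 5 is region=Atlantic. quarter columns in first-appearance order: q3_2020, q4_2020, q1_2020, q2_2020; column 2 is q4_2020.
Long rows with region=Atlantic, quarter=q4_2020: min(219, 671, 904) = 219.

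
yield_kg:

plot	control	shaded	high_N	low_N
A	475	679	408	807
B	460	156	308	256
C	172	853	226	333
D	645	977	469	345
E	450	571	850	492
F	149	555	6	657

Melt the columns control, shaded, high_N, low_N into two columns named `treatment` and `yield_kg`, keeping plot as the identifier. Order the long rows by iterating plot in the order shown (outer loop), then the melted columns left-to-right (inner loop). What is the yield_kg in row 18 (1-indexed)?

24 rows total (6 × 4). Row 18: index ⌊(18-1)/4⌋ = 4 into plot → E; (18-1) mod 4 = 1 into the melted columns → shaded.
So row 18 is (E, shaded, 571); yield_kg = 571.

571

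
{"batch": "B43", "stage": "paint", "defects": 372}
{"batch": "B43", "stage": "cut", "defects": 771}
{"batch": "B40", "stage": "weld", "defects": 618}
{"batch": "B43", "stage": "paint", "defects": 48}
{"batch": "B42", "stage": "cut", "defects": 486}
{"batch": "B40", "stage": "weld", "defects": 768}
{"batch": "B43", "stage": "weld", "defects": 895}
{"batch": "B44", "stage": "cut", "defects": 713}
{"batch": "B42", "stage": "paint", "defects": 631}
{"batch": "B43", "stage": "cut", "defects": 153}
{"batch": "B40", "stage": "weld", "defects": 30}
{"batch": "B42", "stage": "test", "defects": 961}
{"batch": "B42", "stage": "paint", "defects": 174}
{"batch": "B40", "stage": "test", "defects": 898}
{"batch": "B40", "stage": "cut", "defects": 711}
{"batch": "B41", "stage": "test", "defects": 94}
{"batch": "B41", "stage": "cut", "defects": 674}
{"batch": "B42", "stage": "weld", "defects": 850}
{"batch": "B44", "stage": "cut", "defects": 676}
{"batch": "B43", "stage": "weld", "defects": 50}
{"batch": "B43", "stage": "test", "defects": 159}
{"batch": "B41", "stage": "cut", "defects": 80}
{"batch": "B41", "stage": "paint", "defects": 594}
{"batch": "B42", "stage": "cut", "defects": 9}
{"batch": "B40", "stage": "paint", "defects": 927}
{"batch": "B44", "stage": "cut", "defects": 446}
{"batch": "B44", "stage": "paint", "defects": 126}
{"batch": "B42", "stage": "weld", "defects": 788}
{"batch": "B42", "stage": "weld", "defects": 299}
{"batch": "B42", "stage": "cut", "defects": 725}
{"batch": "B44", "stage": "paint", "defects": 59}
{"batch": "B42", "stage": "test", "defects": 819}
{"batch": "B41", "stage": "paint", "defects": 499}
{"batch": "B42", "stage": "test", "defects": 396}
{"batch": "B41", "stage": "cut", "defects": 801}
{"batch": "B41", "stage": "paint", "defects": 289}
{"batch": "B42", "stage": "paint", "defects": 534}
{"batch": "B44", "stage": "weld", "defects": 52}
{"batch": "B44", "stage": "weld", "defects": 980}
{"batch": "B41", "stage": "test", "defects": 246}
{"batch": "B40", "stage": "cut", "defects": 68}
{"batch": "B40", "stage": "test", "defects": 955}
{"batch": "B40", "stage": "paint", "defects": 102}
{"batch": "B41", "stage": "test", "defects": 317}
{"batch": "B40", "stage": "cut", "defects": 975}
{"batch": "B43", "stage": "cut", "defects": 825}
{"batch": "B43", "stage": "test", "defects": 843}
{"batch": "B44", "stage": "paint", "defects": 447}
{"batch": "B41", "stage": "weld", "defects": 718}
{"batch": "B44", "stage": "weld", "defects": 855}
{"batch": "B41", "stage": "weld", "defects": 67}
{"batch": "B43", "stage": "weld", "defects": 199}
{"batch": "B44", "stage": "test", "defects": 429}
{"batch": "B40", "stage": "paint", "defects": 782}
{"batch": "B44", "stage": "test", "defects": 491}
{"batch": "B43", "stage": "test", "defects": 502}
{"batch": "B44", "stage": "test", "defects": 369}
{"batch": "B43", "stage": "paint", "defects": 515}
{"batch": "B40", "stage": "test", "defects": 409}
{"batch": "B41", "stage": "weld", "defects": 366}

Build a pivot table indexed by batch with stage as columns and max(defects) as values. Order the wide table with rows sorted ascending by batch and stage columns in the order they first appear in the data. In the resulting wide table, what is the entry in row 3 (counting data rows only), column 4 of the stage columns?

961

With rows sorted ascending by batch, row 3 is batch=B42. stage columns in first-appearance order: paint, cut, weld, test; column 4 is test.
Long rows with batch=B42, stage=test: max(961, 819, 396) = 961.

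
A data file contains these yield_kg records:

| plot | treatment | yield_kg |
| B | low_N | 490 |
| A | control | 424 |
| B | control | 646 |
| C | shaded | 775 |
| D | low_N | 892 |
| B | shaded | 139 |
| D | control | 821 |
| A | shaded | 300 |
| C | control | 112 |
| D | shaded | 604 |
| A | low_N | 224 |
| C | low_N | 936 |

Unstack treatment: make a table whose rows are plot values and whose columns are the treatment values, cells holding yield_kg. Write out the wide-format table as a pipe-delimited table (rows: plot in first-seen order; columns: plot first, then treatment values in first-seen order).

Columns: plot plus the 3 distinct treatment values (low_N, control, shaded).
For example, row B column low_N takes yield_kg=490 from the long row (B, low_N).

| plot | low_N | control | shaded |
| B | 490 | 646 | 139 |
| A | 224 | 424 | 300 |
| C | 936 | 112 | 775 |
| D | 892 | 821 | 604 |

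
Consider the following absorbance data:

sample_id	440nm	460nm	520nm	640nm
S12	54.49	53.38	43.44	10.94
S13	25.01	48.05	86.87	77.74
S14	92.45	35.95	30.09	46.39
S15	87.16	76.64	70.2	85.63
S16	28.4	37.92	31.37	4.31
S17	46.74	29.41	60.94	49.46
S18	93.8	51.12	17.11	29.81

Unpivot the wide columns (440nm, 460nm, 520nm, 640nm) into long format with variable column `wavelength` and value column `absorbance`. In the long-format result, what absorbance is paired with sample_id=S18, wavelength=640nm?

Unpivoting turns each (sample_id, wide-column) pair into one long row.
The wide cell at row S18, column 640nm holds 29.81, so the long row (S18, 640nm) has absorbance=29.81.

29.81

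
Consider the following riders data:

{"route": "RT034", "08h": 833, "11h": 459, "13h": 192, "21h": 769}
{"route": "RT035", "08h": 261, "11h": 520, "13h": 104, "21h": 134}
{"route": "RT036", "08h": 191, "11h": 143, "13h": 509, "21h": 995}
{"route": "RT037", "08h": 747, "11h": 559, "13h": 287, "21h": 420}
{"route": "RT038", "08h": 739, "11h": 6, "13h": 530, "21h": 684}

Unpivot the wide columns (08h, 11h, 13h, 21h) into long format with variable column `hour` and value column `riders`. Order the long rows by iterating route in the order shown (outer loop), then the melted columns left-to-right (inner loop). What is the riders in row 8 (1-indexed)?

20 rows total (5 × 4). Row 8: index ⌊(8-1)/4⌋ = 1 into route → RT035; (8-1) mod 4 = 3 into the melted columns → 21h.
So row 8 is (RT035, 21h, 134); riders = 134.

134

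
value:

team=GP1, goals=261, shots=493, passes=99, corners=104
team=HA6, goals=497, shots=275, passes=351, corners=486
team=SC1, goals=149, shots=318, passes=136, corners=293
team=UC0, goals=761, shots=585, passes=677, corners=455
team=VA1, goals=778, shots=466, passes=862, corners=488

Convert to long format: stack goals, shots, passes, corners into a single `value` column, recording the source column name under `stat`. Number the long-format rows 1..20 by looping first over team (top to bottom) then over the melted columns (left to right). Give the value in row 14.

585

20 rows total (5 × 4). Row 14: index ⌊(14-1)/4⌋ = 3 into team → UC0; (14-1) mod 4 = 1 into the melted columns → shots.
So row 14 is (UC0, shots, 585); value = 585.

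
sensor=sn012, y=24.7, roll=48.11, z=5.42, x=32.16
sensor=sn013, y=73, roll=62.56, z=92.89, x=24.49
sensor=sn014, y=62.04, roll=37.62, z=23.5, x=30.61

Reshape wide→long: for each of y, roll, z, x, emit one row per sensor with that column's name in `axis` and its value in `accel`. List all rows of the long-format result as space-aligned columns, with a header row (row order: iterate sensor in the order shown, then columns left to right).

Each (sensor, column) pair becomes one row: 3 × 4 = 12 rows.
For example, (sn012, y) → accel=24.7.

sensor  axis  accel
sn012   y     24.7 
sn012   roll  48.11
sn012   z     5.42 
sn012   x     32.16
sn013   y     73   
sn013   roll  62.56
sn013   z     92.89
sn013   x     24.49
sn014   y     62.04
sn014   roll  37.62
sn014   z     23.5 
sn014   x     30.61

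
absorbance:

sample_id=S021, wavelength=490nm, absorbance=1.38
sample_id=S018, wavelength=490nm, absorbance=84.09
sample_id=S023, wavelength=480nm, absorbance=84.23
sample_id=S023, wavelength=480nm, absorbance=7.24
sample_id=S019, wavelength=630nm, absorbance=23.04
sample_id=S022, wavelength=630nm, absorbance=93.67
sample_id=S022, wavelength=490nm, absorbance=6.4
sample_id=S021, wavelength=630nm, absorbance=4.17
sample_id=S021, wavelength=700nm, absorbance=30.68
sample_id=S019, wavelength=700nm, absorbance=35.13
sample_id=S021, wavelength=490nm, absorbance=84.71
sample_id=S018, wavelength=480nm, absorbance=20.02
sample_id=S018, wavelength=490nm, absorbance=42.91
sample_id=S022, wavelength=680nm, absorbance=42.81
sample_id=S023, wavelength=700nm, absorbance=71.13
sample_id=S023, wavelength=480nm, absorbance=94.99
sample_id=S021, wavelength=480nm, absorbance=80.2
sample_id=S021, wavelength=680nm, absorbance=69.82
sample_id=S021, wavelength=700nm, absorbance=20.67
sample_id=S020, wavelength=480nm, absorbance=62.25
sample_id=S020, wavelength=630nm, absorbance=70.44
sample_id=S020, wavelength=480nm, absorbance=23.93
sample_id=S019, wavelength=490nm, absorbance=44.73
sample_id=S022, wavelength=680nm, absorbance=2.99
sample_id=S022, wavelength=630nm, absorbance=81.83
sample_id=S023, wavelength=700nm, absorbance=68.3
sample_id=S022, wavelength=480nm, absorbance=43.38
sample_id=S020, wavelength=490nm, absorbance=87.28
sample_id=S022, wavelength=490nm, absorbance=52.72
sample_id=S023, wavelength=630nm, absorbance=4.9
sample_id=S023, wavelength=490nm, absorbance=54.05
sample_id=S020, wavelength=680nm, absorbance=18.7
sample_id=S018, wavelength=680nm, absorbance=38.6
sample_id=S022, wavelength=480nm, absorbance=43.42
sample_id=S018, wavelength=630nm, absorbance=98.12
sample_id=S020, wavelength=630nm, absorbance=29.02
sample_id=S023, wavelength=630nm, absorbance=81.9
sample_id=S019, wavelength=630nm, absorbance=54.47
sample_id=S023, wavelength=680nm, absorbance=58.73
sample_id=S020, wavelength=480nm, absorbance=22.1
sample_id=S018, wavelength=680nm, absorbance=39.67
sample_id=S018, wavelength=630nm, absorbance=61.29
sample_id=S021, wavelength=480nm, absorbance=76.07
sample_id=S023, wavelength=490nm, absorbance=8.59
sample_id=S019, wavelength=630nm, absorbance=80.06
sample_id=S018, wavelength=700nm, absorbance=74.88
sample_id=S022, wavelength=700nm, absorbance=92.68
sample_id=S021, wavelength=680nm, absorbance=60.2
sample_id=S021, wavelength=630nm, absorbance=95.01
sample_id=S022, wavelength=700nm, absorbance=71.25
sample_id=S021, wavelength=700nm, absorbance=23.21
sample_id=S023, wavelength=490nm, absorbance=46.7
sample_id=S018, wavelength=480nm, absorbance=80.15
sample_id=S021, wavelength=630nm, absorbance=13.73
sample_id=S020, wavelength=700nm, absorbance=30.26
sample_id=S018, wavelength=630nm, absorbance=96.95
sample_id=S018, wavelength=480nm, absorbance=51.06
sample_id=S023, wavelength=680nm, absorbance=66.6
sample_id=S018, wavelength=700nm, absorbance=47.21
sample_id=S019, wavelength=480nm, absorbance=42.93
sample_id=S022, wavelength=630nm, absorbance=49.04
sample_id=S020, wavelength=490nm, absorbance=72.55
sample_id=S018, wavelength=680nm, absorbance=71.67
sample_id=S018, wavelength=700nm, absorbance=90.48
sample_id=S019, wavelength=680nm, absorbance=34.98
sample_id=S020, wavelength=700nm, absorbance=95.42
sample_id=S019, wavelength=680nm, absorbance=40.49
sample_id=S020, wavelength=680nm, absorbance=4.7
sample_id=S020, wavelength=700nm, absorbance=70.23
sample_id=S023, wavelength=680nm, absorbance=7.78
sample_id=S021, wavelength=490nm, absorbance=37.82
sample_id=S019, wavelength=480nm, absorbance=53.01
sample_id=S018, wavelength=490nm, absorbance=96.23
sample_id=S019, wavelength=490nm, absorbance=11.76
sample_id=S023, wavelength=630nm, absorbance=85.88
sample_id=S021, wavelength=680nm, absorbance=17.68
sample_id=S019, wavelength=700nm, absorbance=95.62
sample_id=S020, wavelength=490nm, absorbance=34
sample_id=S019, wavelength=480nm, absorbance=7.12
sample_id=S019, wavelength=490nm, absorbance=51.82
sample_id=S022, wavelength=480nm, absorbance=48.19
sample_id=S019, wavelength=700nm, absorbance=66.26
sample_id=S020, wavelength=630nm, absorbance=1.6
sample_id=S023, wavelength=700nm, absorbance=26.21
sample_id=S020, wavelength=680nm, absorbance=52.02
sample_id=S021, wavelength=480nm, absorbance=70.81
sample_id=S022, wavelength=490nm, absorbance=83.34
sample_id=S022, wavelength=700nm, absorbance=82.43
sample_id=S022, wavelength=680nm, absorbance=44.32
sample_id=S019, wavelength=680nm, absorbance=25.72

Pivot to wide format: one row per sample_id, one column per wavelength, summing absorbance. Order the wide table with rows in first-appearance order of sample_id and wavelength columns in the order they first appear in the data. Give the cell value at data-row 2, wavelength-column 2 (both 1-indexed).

151.23

With rows in first-appearance order of sample_id, row 2 is sample_id=S018. wavelength columns in first-appearance order: 490nm, 480nm, 630nm, 700nm, 680nm; column 2 is 480nm.
Long rows with sample_id=S018, wavelength=480nm: 20.02 + 80.15 + 51.06 = 151.23.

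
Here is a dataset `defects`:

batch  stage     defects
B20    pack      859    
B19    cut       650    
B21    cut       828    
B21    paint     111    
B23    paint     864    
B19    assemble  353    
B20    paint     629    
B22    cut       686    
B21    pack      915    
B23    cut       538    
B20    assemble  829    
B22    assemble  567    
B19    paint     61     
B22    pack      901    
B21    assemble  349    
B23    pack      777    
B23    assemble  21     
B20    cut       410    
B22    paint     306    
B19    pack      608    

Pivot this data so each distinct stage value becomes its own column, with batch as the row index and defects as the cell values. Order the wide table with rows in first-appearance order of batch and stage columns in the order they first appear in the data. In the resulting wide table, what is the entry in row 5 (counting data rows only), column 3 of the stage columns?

With rows in first-appearance order of batch, row 5 is batch=B22. stage columns in first-appearance order: pack, cut, paint, assemble; column 3 is paint.
Long rows with batch=B22, stage=paint: defects = 306.

306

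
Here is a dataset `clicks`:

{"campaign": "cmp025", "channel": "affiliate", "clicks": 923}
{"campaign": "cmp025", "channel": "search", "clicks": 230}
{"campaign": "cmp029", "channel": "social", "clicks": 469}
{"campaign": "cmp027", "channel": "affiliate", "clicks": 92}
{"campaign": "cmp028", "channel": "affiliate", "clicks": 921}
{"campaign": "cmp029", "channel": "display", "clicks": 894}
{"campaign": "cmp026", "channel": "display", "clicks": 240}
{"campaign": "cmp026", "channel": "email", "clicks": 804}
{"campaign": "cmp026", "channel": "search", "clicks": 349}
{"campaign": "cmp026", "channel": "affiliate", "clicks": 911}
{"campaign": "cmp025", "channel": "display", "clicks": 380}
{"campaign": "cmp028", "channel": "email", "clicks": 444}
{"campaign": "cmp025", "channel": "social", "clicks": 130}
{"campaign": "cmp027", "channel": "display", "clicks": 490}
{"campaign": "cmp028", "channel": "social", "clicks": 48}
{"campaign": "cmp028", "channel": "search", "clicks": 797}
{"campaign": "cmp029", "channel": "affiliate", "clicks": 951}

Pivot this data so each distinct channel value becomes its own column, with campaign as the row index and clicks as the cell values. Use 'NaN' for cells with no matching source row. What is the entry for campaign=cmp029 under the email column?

No long-format row has campaign=cmp029 and channel=email, so the cell is NaN.

NaN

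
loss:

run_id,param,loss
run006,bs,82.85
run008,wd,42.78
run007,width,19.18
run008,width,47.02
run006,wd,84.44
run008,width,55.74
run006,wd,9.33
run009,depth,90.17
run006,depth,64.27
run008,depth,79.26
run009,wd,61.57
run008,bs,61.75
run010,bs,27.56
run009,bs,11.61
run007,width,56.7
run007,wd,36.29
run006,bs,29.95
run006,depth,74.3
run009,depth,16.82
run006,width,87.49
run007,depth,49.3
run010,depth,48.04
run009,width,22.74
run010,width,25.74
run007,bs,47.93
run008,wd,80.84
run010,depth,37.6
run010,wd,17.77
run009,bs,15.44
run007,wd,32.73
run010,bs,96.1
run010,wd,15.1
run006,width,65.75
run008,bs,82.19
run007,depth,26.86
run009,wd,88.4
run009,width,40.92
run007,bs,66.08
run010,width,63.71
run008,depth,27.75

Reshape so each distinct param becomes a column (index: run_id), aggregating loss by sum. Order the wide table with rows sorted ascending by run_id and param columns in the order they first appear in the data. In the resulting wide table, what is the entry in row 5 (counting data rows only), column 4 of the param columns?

85.64

With rows sorted ascending by run_id, row 5 is run_id=run010. param columns in first-appearance order: bs, wd, width, depth; column 4 is depth.
Long rows with run_id=run010, param=depth: 48.04 + 37.6 = 85.64.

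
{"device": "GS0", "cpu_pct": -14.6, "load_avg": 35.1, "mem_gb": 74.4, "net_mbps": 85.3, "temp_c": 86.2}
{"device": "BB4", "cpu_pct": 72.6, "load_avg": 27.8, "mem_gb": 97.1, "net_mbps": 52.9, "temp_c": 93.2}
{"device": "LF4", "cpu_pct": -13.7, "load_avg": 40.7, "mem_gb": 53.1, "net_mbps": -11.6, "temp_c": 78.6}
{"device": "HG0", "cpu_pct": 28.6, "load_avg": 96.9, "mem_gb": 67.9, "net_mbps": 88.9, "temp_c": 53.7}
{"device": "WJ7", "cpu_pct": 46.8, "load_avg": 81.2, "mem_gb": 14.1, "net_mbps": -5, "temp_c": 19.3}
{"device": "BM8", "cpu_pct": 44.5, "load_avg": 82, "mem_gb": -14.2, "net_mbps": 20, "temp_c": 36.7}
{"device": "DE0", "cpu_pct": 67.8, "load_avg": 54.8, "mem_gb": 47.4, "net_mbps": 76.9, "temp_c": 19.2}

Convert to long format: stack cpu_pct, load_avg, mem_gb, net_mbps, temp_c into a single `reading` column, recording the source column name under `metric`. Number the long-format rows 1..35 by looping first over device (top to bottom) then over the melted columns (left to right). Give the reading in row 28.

35 rows total (7 × 5). Row 28: index ⌊(28-1)/5⌋ = 5 into device → BM8; (28-1) mod 5 = 2 into the melted columns → mem_gb.
So row 28 is (BM8, mem_gb, -14.2); reading = -14.2.

-14.2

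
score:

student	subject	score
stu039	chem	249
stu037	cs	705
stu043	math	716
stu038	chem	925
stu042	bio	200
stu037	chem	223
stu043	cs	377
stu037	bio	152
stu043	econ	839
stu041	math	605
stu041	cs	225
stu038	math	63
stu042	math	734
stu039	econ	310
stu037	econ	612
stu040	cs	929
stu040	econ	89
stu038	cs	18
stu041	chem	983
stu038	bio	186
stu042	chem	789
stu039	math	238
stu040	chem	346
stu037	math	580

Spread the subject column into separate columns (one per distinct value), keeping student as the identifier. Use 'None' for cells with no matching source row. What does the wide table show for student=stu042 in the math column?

The long row with student=stu042, subject=math has score=734.

734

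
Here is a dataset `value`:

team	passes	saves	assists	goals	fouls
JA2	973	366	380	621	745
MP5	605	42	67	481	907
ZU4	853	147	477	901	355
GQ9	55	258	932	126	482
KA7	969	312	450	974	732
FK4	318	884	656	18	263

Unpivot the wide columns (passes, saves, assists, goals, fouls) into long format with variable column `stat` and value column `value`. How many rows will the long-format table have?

30

6 team values × 5 melted columns = 30 rows.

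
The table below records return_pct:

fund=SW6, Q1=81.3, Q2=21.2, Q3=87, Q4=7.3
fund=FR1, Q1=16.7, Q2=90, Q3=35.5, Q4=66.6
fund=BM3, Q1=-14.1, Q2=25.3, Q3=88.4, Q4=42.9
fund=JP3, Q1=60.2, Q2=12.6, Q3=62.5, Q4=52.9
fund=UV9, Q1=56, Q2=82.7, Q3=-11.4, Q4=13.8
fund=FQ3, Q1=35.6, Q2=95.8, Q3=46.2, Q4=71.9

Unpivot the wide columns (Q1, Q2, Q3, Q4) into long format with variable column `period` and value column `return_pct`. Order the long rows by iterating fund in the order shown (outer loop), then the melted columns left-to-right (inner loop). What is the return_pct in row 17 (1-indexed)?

56

24 rows total (6 × 4). Row 17: index ⌊(17-1)/4⌋ = 4 into fund → UV9; (17-1) mod 4 = 0 into the melted columns → Q1.
So row 17 is (UV9, Q1, 56); return_pct = 56.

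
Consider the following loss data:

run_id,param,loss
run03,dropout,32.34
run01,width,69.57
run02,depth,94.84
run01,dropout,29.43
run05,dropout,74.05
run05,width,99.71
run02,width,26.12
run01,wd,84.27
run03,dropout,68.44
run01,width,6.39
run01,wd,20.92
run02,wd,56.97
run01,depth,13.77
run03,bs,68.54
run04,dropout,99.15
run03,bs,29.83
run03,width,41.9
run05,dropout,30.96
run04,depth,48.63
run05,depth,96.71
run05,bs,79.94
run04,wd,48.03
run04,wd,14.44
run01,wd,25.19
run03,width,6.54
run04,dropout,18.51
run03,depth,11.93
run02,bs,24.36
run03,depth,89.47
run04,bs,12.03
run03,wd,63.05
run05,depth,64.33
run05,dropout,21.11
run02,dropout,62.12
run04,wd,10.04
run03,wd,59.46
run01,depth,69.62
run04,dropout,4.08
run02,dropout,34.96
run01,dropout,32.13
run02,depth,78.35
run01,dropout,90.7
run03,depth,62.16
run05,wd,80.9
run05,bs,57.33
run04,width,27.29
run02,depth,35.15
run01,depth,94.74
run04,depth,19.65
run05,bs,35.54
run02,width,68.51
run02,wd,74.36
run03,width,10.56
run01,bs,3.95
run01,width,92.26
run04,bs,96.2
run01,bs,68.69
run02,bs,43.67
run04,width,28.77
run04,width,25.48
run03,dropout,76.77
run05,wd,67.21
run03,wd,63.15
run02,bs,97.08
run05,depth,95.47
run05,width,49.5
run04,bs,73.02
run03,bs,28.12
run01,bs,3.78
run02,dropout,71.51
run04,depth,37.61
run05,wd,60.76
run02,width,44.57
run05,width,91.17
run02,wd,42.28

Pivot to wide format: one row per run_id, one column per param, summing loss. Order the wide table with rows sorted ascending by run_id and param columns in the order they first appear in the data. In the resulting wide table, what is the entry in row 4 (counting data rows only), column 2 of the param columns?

With rows sorted ascending by run_id, row 4 is run_id=run04. param columns in first-appearance order: dropout, width, depth, wd, bs; column 2 is width.
Long rows with run_id=run04, param=width: 27.29 + 28.77 + 25.48 = 81.54.

81.54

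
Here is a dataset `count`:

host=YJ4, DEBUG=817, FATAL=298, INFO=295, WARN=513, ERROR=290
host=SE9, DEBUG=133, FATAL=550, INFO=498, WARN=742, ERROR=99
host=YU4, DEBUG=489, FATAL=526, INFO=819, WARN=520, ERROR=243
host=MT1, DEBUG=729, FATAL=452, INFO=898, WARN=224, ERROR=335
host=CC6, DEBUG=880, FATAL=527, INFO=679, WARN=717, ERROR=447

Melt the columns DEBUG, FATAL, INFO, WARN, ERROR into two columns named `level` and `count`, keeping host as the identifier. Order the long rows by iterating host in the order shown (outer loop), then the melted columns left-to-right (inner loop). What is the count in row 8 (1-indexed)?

25 rows total (5 × 5). Row 8: index ⌊(8-1)/5⌋ = 1 into host → SE9; (8-1) mod 5 = 2 into the melted columns → INFO.
So row 8 is (SE9, INFO, 498); count = 498.

498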